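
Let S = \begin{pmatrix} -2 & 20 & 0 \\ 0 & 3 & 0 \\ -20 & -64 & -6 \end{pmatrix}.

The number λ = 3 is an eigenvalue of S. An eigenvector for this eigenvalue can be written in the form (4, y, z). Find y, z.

We need (S - 3I)v = 0.
S - 3I = [[-5, 20, 0], [0, 0, 0], [-20, -64, -9]].
Row 1: (-5)·4 + (20)·y + (0)·z = 0
Row 2: (0)·4 + (0)·y + (0)·z = 0
Row 3: (-20)·4 + (-64)·y + (-9)·z = 0
Solving gives y = 1, z = -16.
Check: S·(4, 1, -16) = (12, 3, -48) = 3·(4, 1, -16).

1, -16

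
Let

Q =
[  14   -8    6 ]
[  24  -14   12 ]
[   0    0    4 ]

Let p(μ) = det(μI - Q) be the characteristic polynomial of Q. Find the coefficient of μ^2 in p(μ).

The coefficient of μ^2 of det(μI - Q) is −trace(Q).
trace(Q) = (14) + (-14) + (4) = 4, so the coefficient is -4.

-4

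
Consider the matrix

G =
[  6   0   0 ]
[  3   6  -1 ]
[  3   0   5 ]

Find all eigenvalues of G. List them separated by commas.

Set up det(μI - G) = 0.
Expanding along the first row, p(μ) = μ^3 - 17μ^2 + 96μ - 180.
Try μ = 6: p(6) = 0, so 6 is a root.
Dividing by (μ - 6) leaves μ^2 - 11μ + 30.
The quadratic factors as (μ - 5)·(μ - 6).
Eigenvalues: 5, 6, 6.

5, 6, 6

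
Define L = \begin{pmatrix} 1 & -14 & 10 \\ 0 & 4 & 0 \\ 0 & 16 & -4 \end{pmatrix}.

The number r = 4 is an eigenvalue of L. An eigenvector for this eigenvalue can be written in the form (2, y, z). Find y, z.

We need (L - 4I)v = 0.
L - 4I = [[-3, -14, 10], [0, 0, 0], [0, 16, -8]].
Row 1: (-3)·2 + (-14)·y + (10)·z = 0
Row 2: (0)·2 + (0)·y + (0)·z = 0
Row 3: (0)·2 + (16)·y + (-8)·z = 0
Solving gives y = 1, z = 2.
Check: L·(2, 1, 2) = (8, 4, 8) = 4·(2, 1, 2).

1, 2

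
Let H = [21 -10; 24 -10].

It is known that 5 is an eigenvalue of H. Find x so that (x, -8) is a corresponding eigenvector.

-5

We need (H - 5I)v = 0.
H - 5I = [[16, -10], [24, -15]].
Row 1: (16)·x + (-10)·-8 = 0
Row 2: (24)·x + (-15)·-8 = 0
Solving gives x = -5.
Check: H·(-5, -8) = (-25, -40) = 5·(-5, -8).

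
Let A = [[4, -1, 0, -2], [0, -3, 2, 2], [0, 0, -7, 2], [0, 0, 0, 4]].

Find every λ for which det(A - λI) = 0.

A is upper triangular, so its eigenvalues are the diagonal entries.
Diagonal: 4, -3, -7, 4.

-7, -3, 4, 4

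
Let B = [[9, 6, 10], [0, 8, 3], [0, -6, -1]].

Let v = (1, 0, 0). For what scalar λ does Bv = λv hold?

9

Compute Bv: B·(1, 0, 0) = (9, 0, 0).
Since Bv = λv, compare component 1: 9 = λ·1, so λ = 9.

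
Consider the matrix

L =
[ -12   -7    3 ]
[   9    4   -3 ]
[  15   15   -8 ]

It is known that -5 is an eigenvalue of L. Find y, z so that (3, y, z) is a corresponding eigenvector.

-3, 0

We need (L + 5I)v = 0.
L + 5I = [[-7, -7, 3], [9, 9, -3], [15, 15, -3]].
Row 1: (-7)·3 + (-7)·y + (3)·z = 0
Row 2: (9)·3 + (9)·y + (-3)·z = 0
Row 3: (15)·3 + (15)·y + (-3)·z = 0
Solving gives y = -3, z = 0.
Check: L·(3, -3, 0) = (-15, 15, 0) = -5·(3, -3, 0).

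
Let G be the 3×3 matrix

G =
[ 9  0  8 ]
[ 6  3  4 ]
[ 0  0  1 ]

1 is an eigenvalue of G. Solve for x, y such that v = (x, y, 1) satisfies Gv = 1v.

We need (G - 1I)v = 0.
G - 1I = [[8, 0, 8], [6, 2, 4], [0, 0, 0]].
Row 1: (8)·x + (0)·y + (8)·1 = 0
Row 2: (6)·x + (2)·y + (4)·1 = 0
Row 3: (0)·x + (0)·y + (0)·1 = 0
Solving gives x = -1, y = 1.
Check: G·(-1, 1, 1) = (-1, 1, 1) = 1·(-1, 1, 1).

-1, 1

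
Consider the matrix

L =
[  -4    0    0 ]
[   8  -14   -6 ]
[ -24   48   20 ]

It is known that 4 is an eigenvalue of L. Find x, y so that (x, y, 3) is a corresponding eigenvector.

We need (L - 4I)v = 0.
L - 4I = [[-8, 0, 0], [8, -18, -6], [-24, 48, 16]].
Row 1: (-8)·x + (0)·y + (0)·3 = 0
Row 2: (8)·x + (-18)·y + (-6)·3 = 0
Row 3: (-24)·x + (48)·y + (16)·3 = 0
Solving gives x = 0, y = -1.
Check: L·(0, -1, 3) = (0, -4, 12) = 4·(0, -1, 3).

0, -1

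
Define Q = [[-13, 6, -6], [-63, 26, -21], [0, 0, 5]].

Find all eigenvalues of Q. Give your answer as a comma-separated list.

5, 5, 8

Compute the characteristic polynomial p(t) = det(tI - Q).
Cofactor expansion gives p(t) = t^3 - 18t^2 + 105t - 200.
Since p(8) = 0, t = 8 is a root.
Dividing by (t - 8) leaves t^2 - 10t + 25.
The quadratic factor is (t - 5)^2.
Eigenvalues: 5, 5, 8.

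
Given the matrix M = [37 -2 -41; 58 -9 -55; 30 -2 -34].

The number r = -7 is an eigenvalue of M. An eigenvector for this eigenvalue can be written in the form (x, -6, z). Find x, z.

We need (M + 7I)v = 0.
M + 7I = [[44, -2, -41], [58, -2, -55], [30, -2, -27]].
Row 1: (44)·x + (-2)·-6 + (-41)·z = 0
Row 2: (58)·x + (-2)·-6 + (-55)·z = 0
Row 3: (30)·x + (-2)·-6 + (-27)·z = 0
Solving gives x = -4, z = -4.
Check: M·(-4, -6, -4) = (28, 42, 28) = -7·(-4, -6, -4).

-4, -4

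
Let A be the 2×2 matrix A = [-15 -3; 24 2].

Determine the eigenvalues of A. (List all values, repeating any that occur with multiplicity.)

det(A - sI) = (-15 - s)(2 - s) - (-3)·(24) = s^2 + 13s + 42.
This factors as (s + 7)·(s + 6) = 0.
Eigenvalues: -7, -6.

-7, -6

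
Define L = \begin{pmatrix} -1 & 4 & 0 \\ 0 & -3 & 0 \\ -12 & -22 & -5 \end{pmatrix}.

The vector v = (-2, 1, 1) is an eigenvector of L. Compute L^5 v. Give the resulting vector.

(486, -243, -243)

First find the eigenvalue: Lv = (6, -3, -3) = -3·(-2, 1, 1), so λ = -3.
Then L^5 v = λ^5·v = (-3)^5·(-2, 1, 1) = -243·(-2, 1, 1) = (486, -243, -243).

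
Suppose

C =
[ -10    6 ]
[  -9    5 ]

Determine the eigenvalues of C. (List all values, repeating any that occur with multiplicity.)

det(C - rI) = (-10 - r)(5 - r) - (6)·(-9) = r^2 + 5r + 4.
This factors as (r + 4)·(r + 1) = 0.
Eigenvalues: -4, -1.

-4, -1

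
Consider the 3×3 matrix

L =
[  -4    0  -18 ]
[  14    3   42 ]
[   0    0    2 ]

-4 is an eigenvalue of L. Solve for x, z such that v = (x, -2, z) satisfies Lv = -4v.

We need (L + 4I)v = 0.
L + 4I = [[0, 0, -18], [14, 7, 42], [0, 0, 6]].
Row 1: (0)·x + (0)·-2 + (-18)·z = 0
Row 2: (14)·x + (7)·-2 + (42)·z = 0
Row 3: (0)·x + (0)·-2 + (6)·z = 0
Solving gives x = 1, z = 0.
Check: L·(1, -2, 0) = (-4, 8, 0) = -4·(1, -2, 0).

1, 0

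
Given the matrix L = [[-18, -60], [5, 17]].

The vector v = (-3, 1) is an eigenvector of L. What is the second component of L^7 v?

First find the eigenvalue: Lv = (-6, 2) = 2·(-3, 1), so λ = 2.
Then L^7 v = λ^7·v = 2^7·(-3, 1) = 128·(-3, 1) = (-384, 128).

128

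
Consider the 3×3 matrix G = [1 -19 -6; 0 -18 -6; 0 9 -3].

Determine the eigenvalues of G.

Compute the characteristic polynomial p(μ) = det(μI - G).
Cofactor expansion gives p(μ) = μ^3 + 20μ^2 + 87μ - 108.
Rational-root test: μ = 1 gives p(1) = 0.
Dividing by (μ - 1) leaves μ^2 + 21μ + 108.
The quadratic factors as (μ + 12)·(μ + 9).
Eigenvalues: -12, -9, 1.

-12, -9, 1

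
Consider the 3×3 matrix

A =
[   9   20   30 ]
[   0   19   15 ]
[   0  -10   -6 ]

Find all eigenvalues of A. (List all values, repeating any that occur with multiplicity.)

Compute the characteristic polynomial p(t) = det(tI - A).
Expanding along the first row, p(t) = t^3 - 22t^2 + 153t - 324.
Since p(4) = 0, t = 4 is a root.
Factor out (t - 4): p(t) = (t - 4)·(t^2 - 18t + 81).
The quadratic factor is (t - 9)^2.
Eigenvalues: 4, 9, 9.

4, 9, 9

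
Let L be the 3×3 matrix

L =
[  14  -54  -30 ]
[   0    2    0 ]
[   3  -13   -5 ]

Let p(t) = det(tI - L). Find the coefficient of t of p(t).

p(t) = t^3 - 11t^2 + 38t - 40.
The coefficient of t is 38.

38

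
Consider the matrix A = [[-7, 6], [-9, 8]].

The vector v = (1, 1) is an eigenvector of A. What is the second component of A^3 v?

-1

First find the eigenvalue: Av = (-1, -1) = -1·(1, 1), so λ = -1.
Then A^3 v = λ^3·v = (-1)^3·(1, 1) = -1·(1, 1) = (-1, -1).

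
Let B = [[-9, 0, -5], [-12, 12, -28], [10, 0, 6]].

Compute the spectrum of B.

-4, 1, 12

Compute the characteristic polynomial p(lambda) = det(lambda·I - B).
Expanding along the first row, p(lambda) = lambda^3 - 9·lambda^2 - 40·lambda + 48.
Try lambda = 12: p(12) = 0, so 12 is a root.
Factor out (lambda - 12): p(lambda) = (lambda - 12)·(lambda^2 + 3·lambda - 4).
The quadratic factors as (lambda + 4)·(lambda - 1).
Eigenvalues: -4, 1, 12.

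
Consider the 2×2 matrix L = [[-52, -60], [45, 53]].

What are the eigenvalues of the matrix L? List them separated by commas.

-7, 8

det(L - lambda·I) = (-52 - lambda)(53 - lambda) - (-60)·(45) = lambda^2 - lambda - 56.
This factors as (lambda + 7)·(lambda - 8) = 0.
Eigenvalues: -7, 8.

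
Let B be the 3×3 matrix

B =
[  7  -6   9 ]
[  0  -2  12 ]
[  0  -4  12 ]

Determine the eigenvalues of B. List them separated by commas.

Compute the characteristic polynomial p(r) = det(rI - B).
Expanding the 3×3 determinant: p(r) = r^3 - 17r^2 + 94r - 168.
Try r = 6: p(6) = 0, so 6 is a root.
Dividing by (r - 6) leaves r^2 - 11r + 28.
The quadratic factors as (r - 4)·(r - 7).
Eigenvalues: 4, 6, 7.

4, 6, 7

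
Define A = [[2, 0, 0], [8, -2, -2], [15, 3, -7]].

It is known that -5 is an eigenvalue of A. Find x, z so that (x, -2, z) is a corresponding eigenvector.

0, -3

We need (A + 5I)v = 0.
A + 5I = [[7, 0, 0], [8, 3, -2], [15, 3, -2]].
Row 1: (7)·x + (0)·-2 + (0)·z = 0
Row 2: (8)·x + (3)·-2 + (-2)·z = 0
Row 3: (15)·x + (3)·-2 + (-2)·z = 0
Solving gives x = 0, z = -3.
Check: A·(0, -2, -3) = (0, 10, 15) = -5·(0, -2, -3).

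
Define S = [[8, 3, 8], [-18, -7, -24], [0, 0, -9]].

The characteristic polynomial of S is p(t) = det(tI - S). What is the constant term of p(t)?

-18

p(t) = t^3 + 8t^2 - 11t - 18.
The constant term is -18.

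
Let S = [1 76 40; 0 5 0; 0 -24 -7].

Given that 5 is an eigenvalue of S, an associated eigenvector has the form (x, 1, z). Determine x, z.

We need (S - 5I)v = 0.
S - 5I = [[-4, 76, 40], [0, 0, 0], [0, -24, -12]].
Row 1: (-4)·x + (76)·1 + (40)·z = 0
Row 2: (0)·x + (0)·1 + (0)·z = 0
Row 3: (0)·x + (-24)·1 + (-12)·z = 0
Solving gives x = -1, z = -2.
Check: S·(-1, 1, -2) = (-5, 5, -10) = 5·(-1, 1, -2).

-1, -2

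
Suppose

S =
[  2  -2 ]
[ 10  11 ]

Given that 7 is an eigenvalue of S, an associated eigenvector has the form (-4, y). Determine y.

We need (S - 7I)v = 0.
S - 7I = [[-5, -2], [10, 4]].
Row 1: (-5)·-4 + (-2)·y = 0
Row 2: (10)·-4 + (4)·y = 0
Solving gives y = 10.
Check: S·(-4, 10) = (-28, 70) = 7·(-4, 10).

10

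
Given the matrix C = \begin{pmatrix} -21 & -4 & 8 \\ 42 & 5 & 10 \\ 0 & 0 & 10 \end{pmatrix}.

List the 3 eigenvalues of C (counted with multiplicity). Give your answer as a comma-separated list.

Compute the characteristic polynomial p(r) = det(rI - C).
Expanding the 3×3 determinant: p(r) = r^3 + 6r^2 - 97r - 630.
Try r = -9: p(-9) = 0, so -9 is a root.
Factor out (r + 9): p(r) = (r + 9)·(r^2 - 3r - 70).
The quadratic factors as (r + 7)·(r - 10).
Eigenvalues: -9, -7, 10.

-9, -7, 10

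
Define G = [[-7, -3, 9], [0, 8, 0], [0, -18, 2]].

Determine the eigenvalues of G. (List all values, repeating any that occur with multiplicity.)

-7, 2, 8

Set up det(μI - G) = 0.
Expanding along the first row, p(μ) = μ^3 - 3μ^2 - 54μ + 112.
Since p(8) = 0, μ = 8 is a root.
Dividing by (μ - 8) leaves μ^2 + 5μ - 14.
The quadratic factors as (μ + 7)·(μ - 2).
Eigenvalues: -7, 2, 8.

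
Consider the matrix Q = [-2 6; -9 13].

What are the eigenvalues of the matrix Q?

4, 7

det(Q - rI) = (-2 - r)(13 - r) - (6)·(-9) = r^2 - 11r + 28.
This factors as (r - 4)·(r - 7) = 0.
Eigenvalues: 4, 7.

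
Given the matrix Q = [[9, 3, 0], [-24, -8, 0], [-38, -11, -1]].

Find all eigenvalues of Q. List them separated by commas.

-1, 0, 1

Compute the characteristic polynomial p(s) = det(sI - Q).
Cofactor expansion gives p(s) = s^3 - s.
Rational-root test: s = 0 gives p(0) = 0.
Dividing by s leaves s^2 - 1.
The quadratic factors as (s + 1)·(s - 1).
Eigenvalues: -1, 0, 1.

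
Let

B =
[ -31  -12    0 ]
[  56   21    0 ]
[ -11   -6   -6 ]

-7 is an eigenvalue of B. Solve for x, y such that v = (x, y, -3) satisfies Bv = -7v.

3, -6

We need (B + 7I)v = 0.
B + 7I = [[-24, -12, 0], [56, 28, 0], [-11, -6, 1]].
Row 1: (-24)·x + (-12)·y + (0)·-3 = 0
Row 2: (56)·x + (28)·y + (0)·-3 = 0
Row 3: (-11)·x + (-6)·y + (1)·-3 = 0
Solving gives x = 3, y = -6.
Check: B·(3, -6, -3) = (-21, 42, 21) = -7·(3, -6, -3).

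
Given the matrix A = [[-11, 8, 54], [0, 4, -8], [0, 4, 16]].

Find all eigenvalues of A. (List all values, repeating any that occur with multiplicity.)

The characteristic polynomial is p(μ) = det(μI - A).
Expanding the 3×3 determinant: p(μ) = μ^3 - 9μ^2 - 124μ + 1056.
Rational-root test: μ = 12 gives p(12) = 0.
Dividing by (μ - 12) leaves μ^2 + 3μ - 88.
The quadratic factors as (μ + 11)·(μ - 8).
Eigenvalues: -11, 8, 12.

-11, 8, 12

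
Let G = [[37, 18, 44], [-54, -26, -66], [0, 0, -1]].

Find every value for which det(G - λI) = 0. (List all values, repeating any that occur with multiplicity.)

Compute the characteristic polynomial p(s) = det(sI - G).
Expanding the 3×3 determinant: p(s) = s^3 - 10s^2 - s + 10.
Rational-root test: s = -1 gives p(-1) = 0.
Dividing by (s + 1) leaves s^2 - 11s + 10.
The quadratic factors as (s - 1)·(s - 10).
Eigenvalues: -1, 1, 10.

-1, 1, 10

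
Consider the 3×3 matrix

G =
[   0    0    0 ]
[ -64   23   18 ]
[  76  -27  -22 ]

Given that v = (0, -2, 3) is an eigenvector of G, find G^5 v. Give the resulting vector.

(0, 2048, -3072)

First find the eigenvalue: Gv = (0, 8, -12) = -4·(0, -2, 3), so λ = -4.
Then G^5 v = λ^5·v = (-4)^5·(0, -2, 3) = -1024·(0, -2, 3) = (0, 2048, -3072).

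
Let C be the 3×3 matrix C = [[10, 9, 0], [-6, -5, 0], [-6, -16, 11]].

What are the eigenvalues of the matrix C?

The characteristic polynomial is p(λ) = det(λI - C).
Expanding the 3×3 determinant: p(λ) = λ^3 - 16λ^2 + 59λ - 44.
Rational-root test: λ = 1 gives p(1) = 0.
Factor out (λ - 1): p(λ) = (λ - 1)·(λ^2 - 15λ + 44).
The quadratic factors as (λ - 4)·(λ - 11).
Eigenvalues: 1, 4, 11.

1, 4, 11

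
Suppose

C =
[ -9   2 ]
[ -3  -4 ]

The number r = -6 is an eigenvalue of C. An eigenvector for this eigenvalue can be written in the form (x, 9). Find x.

6

We need (C + 6I)v = 0.
C + 6I = [[-3, 2], [-3, 2]].
Row 1: (-3)·x + (2)·9 = 0
Row 2: (-3)·x + (2)·9 = 0
Solving gives x = 6.
Check: C·(6, 9) = (-36, -54) = -6·(6, 9).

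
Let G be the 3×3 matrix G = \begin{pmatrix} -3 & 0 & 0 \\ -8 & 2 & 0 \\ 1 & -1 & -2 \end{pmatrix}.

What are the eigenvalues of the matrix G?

-3, -2, 2

G is lower triangular, so its eigenvalues are the diagonal entries.
Diagonal: -3, 2, -2.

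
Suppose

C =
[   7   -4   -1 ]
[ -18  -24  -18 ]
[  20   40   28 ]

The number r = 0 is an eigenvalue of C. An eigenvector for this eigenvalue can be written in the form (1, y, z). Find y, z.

3, -5

We need (C)v = 0.
C = [[7, -4, -1], [-18, -24, -18], [20, 40, 28]].
Row 1: (7)·1 + (-4)·y + (-1)·z = 0
Row 2: (-18)·1 + (-24)·y + (-18)·z = 0
Row 3: (20)·1 + (40)·y + (28)·z = 0
Solving gives y = 3, z = -5.
Check: C·(1, 3, -5) = (0, 0, 0) = 0·(1, 3, -5).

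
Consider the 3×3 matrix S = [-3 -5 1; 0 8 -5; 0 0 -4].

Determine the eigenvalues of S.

-4, -3, 8

S is upper triangular, so its eigenvalues are the diagonal entries.
Diagonal: -3, 8, -4.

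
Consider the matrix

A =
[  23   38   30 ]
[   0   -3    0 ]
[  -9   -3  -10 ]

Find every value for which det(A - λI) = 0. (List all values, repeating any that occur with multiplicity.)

-3, 5, 8

Set up det(λI - A) = 0.
Expanding the 3×3 determinant: p(λ) = λ^3 - 10λ^2 + λ + 120.
Rational-root test: λ = -3 gives p(-3) = 0.
Factor out (λ + 3): p(λ) = (λ + 3)·(λ^2 - 13λ + 40).
The quadratic factors as (λ - 5)·(λ - 8).
Eigenvalues: -3, 5, 8.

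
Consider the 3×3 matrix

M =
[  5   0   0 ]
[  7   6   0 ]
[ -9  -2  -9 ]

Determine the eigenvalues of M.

-9, 5, 6

M is lower triangular, so its eigenvalues are the diagonal entries.
Diagonal: 5, 6, -9.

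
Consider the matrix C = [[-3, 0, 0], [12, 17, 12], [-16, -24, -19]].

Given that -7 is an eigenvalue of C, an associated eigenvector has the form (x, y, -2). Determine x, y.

0, 1

We need (C + 7I)v = 0.
C + 7I = [[4, 0, 0], [12, 24, 12], [-16, -24, -12]].
Row 1: (4)·x + (0)·y + (0)·-2 = 0
Row 2: (12)·x + (24)·y + (12)·-2 = 0
Row 3: (-16)·x + (-24)·y + (-12)·-2 = 0
Solving gives x = 0, y = 1.
Check: C·(0, 1, -2) = (0, -7, 14) = -7·(0, 1, -2).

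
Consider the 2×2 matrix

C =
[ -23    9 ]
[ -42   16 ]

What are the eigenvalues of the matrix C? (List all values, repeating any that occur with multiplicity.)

-5, -2

det(C - rI) = (-23 - r)(16 - r) - (9)·(-42) = r^2 + 7r + 10.
This factors as (r + 5)·(r + 2) = 0.
Eigenvalues: -5, -2.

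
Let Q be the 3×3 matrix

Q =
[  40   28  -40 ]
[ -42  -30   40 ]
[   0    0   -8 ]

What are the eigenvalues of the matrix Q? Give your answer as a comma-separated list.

-8, -2, 12

The characteristic polynomial is p(λ) = det(λI - Q).
Cofactor expansion gives p(λ) = λ^3 - 2λ^2 - 104λ - 192.
Try λ = -8: p(-8) = 0, so -8 is a root.
Dividing by (λ + 8) leaves λ^2 - 10λ - 24.
The quadratic factors as (λ + 2)·(λ - 12).
Eigenvalues: -8, -2, 12.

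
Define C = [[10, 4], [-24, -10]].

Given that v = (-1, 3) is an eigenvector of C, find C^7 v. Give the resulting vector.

(128, -384)

First find the eigenvalue: Cv = (2, -6) = -2·(-1, 3), so λ = -2.
Then C^7 v = λ^7·v = (-2)^7·(-1, 3) = -128·(-1, 3) = (128, -384).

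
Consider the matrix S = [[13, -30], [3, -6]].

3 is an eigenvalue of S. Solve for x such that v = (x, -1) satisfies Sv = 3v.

-3

We need (S - 3I)v = 0.
S - 3I = [[10, -30], [3, -9]].
Row 1: (10)·x + (-30)·-1 = 0
Row 2: (3)·x + (-9)·-1 = 0
Solving gives x = -3.
Check: S·(-3, -1) = (-9, -3) = 3·(-3, -1).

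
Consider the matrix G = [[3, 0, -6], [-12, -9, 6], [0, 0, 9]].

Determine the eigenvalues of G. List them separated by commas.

-9, 3, 9

Set up det(tI - G) = 0.
Cofactor expansion gives p(t) = t^3 - 3t^2 - 81t + 243.
Since p(3) = 0, t = 3 is a root.
Dividing by (t - 3) leaves t^2 - 81.
The quadratic factors as (t + 9)·(t - 9).
Eigenvalues: -9, 3, 9.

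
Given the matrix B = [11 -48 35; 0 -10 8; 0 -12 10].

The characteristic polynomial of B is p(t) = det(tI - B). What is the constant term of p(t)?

p(t) = t^3 - 11t^2 - 4t + 44.
The constant term is 44.

44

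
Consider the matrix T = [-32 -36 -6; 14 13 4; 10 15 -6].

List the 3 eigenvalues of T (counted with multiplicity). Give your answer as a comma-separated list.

-11, -8, -6

Compute the characteristic polynomial p(lambda) = det(lambda·I - T).
Expanding the 3×3 determinant: p(lambda) = lambda^3 + 25·lambda^2 + 202·lambda + 528.
Since p(-6) = 0, lambda = -6 is a root.
Dividing by (lambda + 6) leaves lambda^2 + 19·lambda + 88.
The quadratic factors as (lambda + 11)·(lambda + 8).
Eigenvalues: -11, -8, -6.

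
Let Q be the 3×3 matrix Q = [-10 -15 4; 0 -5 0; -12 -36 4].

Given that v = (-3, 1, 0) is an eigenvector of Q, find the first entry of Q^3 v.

375

First find the eigenvalue: Qv = (15, -5, 0) = -5·(-3, 1, 0), so λ = -5.
Then Q^3 v = λ^3·v = (-5)^3·(-3, 1, 0) = -125·(-3, 1, 0) = (375, -125, 0).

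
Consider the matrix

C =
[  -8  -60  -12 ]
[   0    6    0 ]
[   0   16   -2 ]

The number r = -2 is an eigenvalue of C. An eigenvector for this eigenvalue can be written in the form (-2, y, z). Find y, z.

We need (C + 2I)v = 0.
C + 2I = [[-6, -60, -12], [0, 8, 0], [0, 16, 0]].
Row 1: (-6)·-2 + (-60)·y + (-12)·z = 0
Row 2: (0)·-2 + (8)·y + (0)·z = 0
Row 3: (0)·-2 + (16)·y + (0)·z = 0
Solving gives y = 0, z = 1.
Check: C·(-2, 0, 1) = (4, 0, -2) = -2·(-2, 0, 1).

0, 1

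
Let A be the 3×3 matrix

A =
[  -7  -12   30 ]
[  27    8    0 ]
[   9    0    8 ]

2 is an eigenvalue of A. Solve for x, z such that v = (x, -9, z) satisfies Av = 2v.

We need (A - 2I)v = 0.
A - 2I = [[-9, -12, 30], [27, 6, 0], [9, 0, 6]].
Row 1: (-9)·x + (-12)·-9 + (30)·z = 0
Row 2: (27)·x + (6)·-9 + (0)·z = 0
Row 3: (9)·x + (0)·-9 + (6)·z = 0
Solving gives x = 2, z = -3.
Check: A·(2, -9, -3) = (4, -18, -6) = 2·(2, -9, -3).

2, -3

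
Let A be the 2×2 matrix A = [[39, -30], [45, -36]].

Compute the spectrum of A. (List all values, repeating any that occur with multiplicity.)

-6, 9

det(A - λI) = (39 - λ)(-36 - λ) - (-30)·(45) = λ^2 - 3λ - 54.
This factors as (λ + 6)·(λ - 9) = 0.
Eigenvalues: -6, 9.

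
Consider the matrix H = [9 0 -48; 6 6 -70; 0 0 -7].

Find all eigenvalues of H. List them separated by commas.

Set up det(λI - H) = 0.
Expanding the 3×3 determinant: p(λ) = λ^3 - 8λ^2 - 51λ + 378.
Rational-root test: λ = 9 gives p(9) = 0.
Factor out (λ - 9): p(λ) = (λ - 9)·(λ^2 + λ - 42).
The quadratic factors as (λ + 7)·(λ - 6).
Eigenvalues: -7, 6, 9.

-7, 6, 9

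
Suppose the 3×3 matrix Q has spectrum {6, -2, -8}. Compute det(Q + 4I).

-80

If Q has eigenvalues 6, -2, -8, then Q + 4I has eigenvalues 10, 2, -4.
det(Q + 4I) = (10) · (2) · (-4) = -80.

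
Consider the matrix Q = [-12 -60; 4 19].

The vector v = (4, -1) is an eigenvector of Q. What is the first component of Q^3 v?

First find the eigenvalue: Qv = (12, -3) = 3·(4, -1), so λ = 3.
Then Q^3 v = λ^3·v = 3^3·(4, -1) = 27·(4, -1) = (108, -27).

108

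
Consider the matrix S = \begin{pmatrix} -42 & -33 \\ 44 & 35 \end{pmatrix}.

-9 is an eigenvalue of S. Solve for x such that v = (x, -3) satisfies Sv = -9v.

We need (S + 9I)v = 0.
S + 9I = [[-33, -33], [44, 44]].
Row 1: (-33)·x + (-33)·-3 = 0
Row 2: (44)·x + (44)·-3 = 0
Solving gives x = 3.
Check: S·(3, -3) = (-27, 27) = -9·(3, -3).

3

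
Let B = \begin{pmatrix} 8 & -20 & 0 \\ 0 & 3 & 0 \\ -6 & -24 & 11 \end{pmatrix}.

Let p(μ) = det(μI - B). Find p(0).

-264

p(0) = det(0·I − B) = det(−B) = (−1)^3·det(B).
det(B) = 264, so p(0) = -264.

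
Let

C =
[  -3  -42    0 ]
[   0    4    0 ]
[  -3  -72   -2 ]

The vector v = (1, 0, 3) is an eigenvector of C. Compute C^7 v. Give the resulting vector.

First find the eigenvalue: Cv = (-3, 0, -9) = -3·(1, 0, 3), so λ = -3.
Then C^7 v = λ^7·v = (-3)^7·(1, 0, 3) = -2187·(1, 0, 3) = (-2187, 0, -6561).

(-2187, 0, -6561)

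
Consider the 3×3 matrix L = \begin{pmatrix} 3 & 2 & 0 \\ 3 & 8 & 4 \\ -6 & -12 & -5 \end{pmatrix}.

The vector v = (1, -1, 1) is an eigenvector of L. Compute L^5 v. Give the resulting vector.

(1, -1, 1)

First find the eigenvalue: Lv = (1, -1, 1) = 1·(1, -1, 1), so λ = 1.
Then L^5 v = λ^5·v = 1^5·(1, -1, 1) = 1·(1, -1, 1) = (1, -1, 1).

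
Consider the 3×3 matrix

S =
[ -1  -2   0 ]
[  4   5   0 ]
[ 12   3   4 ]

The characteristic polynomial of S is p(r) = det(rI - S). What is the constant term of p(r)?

p(r) = r^3 - 8r^2 + 19r - 12.
The constant term is -12.

-12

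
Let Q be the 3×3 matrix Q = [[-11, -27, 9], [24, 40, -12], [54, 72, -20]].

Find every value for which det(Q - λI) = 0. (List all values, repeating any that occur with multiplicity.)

Set up det(λI - Q) = 0.
Expanding along the first row, p(λ) = λ^3 - 9λ^2 + 6λ + 56.
Since p(4) = 0, λ = 4 is a root.
Dividing by (λ - 4) leaves λ^2 - 5λ - 14.
The quadratic factors as (λ + 2)·(λ - 7).
Eigenvalues: -2, 4, 7.

-2, 4, 7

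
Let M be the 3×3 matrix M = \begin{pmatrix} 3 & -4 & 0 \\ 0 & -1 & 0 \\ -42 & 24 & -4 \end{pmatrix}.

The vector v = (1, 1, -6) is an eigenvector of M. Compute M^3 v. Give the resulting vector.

First find the eigenvalue: Mv = (-1, -1, 6) = -1·(1, 1, -6), so λ = -1.
Then M^3 v = λ^3·v = (-1)^3·(1, 1, -6) = -1·(1, 1, -6) = (-1, -1, 6).

(-1, -1, 6)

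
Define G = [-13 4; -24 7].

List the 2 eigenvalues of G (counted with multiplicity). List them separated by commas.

-5, -1

det(G - λI) = (-13 - λ)(7 - λ) - (4)·(-24) = λ^2 + 6λ + 5.
This factors as (λ + 5)·(λ + 1) = 0.
Eigenvalues: -5, -1.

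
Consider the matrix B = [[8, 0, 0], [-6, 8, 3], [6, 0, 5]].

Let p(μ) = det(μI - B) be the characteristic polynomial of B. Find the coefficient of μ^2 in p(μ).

-21

The coefficient of μ^2 of det(μI - B) is −trace(B).
trace(B) = (8) + (8) + (5) = 21, so the coefficient is -21.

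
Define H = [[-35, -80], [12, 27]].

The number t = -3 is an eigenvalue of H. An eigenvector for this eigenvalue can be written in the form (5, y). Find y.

We need (H + 3I)v = 0.
H + 3I = [[-32, -80], [12, 30]].
Row 1: (-32)·5 + (-80)·y = 0
Row 2: (12)·5 + (30)·y = 0
Solving gives y = -2.
Check: H·(5, -2) = (-15, 6) = -3·(5, -2).

-2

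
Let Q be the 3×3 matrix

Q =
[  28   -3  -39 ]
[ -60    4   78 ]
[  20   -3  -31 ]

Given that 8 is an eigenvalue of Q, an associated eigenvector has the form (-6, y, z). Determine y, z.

12, -4

We need (Q - 8I)v = 0.
Q - 8I = [[20, -3, -39], [-60, -4, 78], [20, -3, -39]].
Row 1: (20)·-6 + (-3)·y + (-39)·z = 0
Row 2: (-60)·-6 + (-4)·y + (78)·z = 0
Row 3: (20)·-6 + (-3)·y + (-39)·z = 0
Solving gives y = 12, z = -4.
Check: Q·(-6, 12, -4) = (-48, 96, -32) = 8·(-6, 12, -4).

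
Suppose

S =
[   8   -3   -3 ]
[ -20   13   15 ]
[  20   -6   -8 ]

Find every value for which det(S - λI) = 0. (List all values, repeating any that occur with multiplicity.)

Set up det(μI - S) = 0.
Cofactor expansion gives p(μ) = μ^3 - 13μ^2 + 26μ + 112.
Rational-root test: μ = 7 gives p(7) = 0.
Dividing by (μ - 7) leaves μ^2 - 6μ - 16.
The quadratic factors as (μ + 2)·(μ - 8).
Eigenvalues: -2, 7, 8.

-2, 7, 8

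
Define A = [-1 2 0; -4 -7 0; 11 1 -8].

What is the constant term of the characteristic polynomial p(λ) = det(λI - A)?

120

p(0) = det(0·I − A) = det(−A) = (−1)^3·det(A).
det(A) = -120, so p(0) = 120.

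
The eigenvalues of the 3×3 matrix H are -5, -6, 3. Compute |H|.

90

det(H) is the product of the eigenvalues: (-5) · (-6) · (3) = 90.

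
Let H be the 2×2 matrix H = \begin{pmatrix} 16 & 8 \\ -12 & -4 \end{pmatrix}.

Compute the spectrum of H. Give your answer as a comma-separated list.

4, 8

det(H - λI) = (16 - λ)(-4 - λ) - (8)·(-12) = λ^2 - 12λ + 32.
This factors as (λ - 4)·(λ - 8) = 0.
Eigenvalues: 4, 8.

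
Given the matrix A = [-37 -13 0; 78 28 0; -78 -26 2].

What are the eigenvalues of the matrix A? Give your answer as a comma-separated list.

-11, 2, 2

The characteristic polynomial is p(s) = det(sI - A).
Expanding the 3×3 determinant: p(s) = s^3 + 7s^2 - 40s + 44.
Try s = -11: p(-11) = 0, so -11 is a root.
Dividing by (s + 11) leaves s^2 - 4s + 4.
The quadratic factor is (s - 2)^2.
Eigenvalues: -11, 2, 2.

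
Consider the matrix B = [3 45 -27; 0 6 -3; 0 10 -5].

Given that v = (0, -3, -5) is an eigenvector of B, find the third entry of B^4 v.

-5

First find the eigenvalue: Bv = (0, -3, -5) = 1·(0, -3, -5), so λ = 1.
Then B^4 v = λ^4·v = 1^4·(0, -3, -5) = 1·(0, -3, -5) = (0, -3, -5).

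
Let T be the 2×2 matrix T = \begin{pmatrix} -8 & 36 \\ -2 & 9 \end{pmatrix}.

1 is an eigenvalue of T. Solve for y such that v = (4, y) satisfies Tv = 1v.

We need (T - 1I)v = 0.
T - 1I = [[-9, 36], [-2, 8]].
Row 1: (-9)·4 + (36)·y = 0
Row 2: (-2)·4 + (8)·y = 0
Solving gives y = 1.
Check: T·(4, 1) = (4, 1) = 1·(4, 1).

1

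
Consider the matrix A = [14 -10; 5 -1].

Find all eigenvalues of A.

4, 9

det(A - λI) = (14 - λ)(-1 - λ) - (-10)·(5) = λ^2 - 13λ + 36.
This factors as (λ - 4)·(λ - 9) = 0.
Eigenvalues: 4, 9.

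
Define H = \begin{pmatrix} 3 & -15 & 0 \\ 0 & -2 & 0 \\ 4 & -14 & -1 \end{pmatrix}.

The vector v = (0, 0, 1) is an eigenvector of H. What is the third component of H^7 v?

First find the eigenvalue: Hv = (0, 0, -1) = -1·(0, 0, 1), so λ = -1.
Then H^7 v = λ^7·v = (-1)^7·(0, 0, 1) = -1·(0, 0, 1) = (0, 0, -1).

-1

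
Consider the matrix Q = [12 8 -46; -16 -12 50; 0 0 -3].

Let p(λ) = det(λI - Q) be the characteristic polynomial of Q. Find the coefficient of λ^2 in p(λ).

The coefficient of λ^2 of det(λI - Q) is −trace(Q).
trace(Q) = (12) + (-12) + (-3) = -3, so the coefficient is 3.

3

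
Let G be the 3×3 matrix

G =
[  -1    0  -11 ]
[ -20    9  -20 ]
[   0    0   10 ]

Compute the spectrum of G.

The characteristic polynomial is p(μ) = det(μI - G).
Expanding the 3×3 determinant: p(μ) = μ^3 - 18μ^2 + 71μ + 90.
Rational-root test: μ = -1 gives p(-1) = 0.
Factor out (μ + 1): p(μ) = (μ + 1)·(μ^2 - 19μ + 90).
The quadratic factors as (μ - 9)·(μ - 10).
Eigenvalues: -1, 9, 10.

-1, 9, 10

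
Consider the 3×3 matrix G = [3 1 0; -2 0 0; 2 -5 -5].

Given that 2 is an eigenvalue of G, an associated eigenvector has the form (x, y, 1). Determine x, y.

1, -1

We need (G - 2I)v = 0.
G - 2I = [[1, 1, 0], [-2, -2, 0], [2, -5, -7]].
Row 1: (1)·x + (1)·y + (0)·1 = 0
Row 2: (-2)·x + (-2)·y + (0)·1 = 0
Row 3: (2)·x + (-5)·y + (-7)·1 = 0
Solving gives x = 1, y = -1.
Check: G·(1, -1, 1) = (2, -2, 2) = 2·(1, -1, 1).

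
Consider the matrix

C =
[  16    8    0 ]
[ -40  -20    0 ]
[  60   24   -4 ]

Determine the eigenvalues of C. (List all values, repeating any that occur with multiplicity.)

The characteristic polynomial is p(λ) = det(λI - C).
Expanding the 3×3 determinant: p(λ) = λ^3 + 8λ^2 + 16λ.
Try λ = 0: p(0) = 0, so 0 is a root.
Dividing by λ leaves λ^2 + 8λ + 16.
The quadratic factor is (λ + 4)^2.
Eigenvalues: -4, -4, 0.

-4, -4, 0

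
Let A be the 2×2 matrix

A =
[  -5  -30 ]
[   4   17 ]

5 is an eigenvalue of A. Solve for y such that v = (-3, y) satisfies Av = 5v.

1

We need (A - 5I)v = 0.
A - 5I = [[-10, -30], [4, 12]].
Row 1: (-10)·-3 + (-30)·y = 0
Row 2: (4)·-3 + (12)·y = 0
Solving gives y = 1.
Check: A·(-3, 1) = (-15, 5) = 5·(-3, 1).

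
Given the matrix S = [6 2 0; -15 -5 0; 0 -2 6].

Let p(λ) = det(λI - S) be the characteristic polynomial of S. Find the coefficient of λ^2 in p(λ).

-7

The coefficient of λ^2 of det(λI - S) is −trace(S).
trace(S) = (6) + (-5) + (6) = 7, so the coefficient is -7.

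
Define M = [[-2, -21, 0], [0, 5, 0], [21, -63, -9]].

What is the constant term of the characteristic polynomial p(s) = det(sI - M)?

p(0) = det(0·I − M) = det(−M) = (−1)^3·det(M).
det(M) = 90, so p(0) = -90.

-90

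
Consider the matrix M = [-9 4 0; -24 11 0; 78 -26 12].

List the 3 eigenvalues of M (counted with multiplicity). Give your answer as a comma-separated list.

Compute the characteristic polynomial p(lambda) = det(lambda·I - M).
Expanding the 3×3 determinant: p(lambda) = lambda^3 - 14·lambda^2 + 21·lambda + 36.
Try lambda = 3: p(3) = 0, so 3 is a root.
Factor out (lambda - 3): p(lambda) = (lambda - 3)·(lambda^2 - 11·lambda - 12).
The quadratic factors as (lambda + 1)·(lambda - 12).
Eigenvalues: -1, 3, 12.

-1, 3, 12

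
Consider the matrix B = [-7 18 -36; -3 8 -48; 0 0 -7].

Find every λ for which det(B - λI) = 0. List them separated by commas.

Set up det(λI - B) = 0.
Cofactor expansion gives p(λ) = λ^3 + 6λ^2 - 9λ - 14.
Try λ = -7: p(-7) = 0, so -7 is a root.
Dividing by (λ + 7) leaves λ^2 - λ - 2.
The quadratic factors as (λ + 1)·(λ - 2).
Eigenvalues: -7, -1, 2.

-7, -1, 2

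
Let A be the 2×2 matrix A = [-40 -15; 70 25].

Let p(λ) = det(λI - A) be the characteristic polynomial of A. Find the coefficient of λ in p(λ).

15

The coefficient of λ of det(λI - A) is −trace(A).
trace(A) = (-40) + (25) = -15, so the coefficient is 15.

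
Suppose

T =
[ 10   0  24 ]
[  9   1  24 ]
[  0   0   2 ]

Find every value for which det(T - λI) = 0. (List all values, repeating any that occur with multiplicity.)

1, 2, 10

Compute the characteristic polynomial p(lambda) = det(lambda·I - T).
Cofactor expansion gives p(lambda) = lambda^3 - 13·lambda^2 + 32·lambda - 20.
Try lambda = 1: p(1) = 0, so 1 is a root.
Dividing by (lambda - 1) leaves lambda^2 - 12·lambda + 20.
The quadratic factors as (lambda - 2)·(lambda - 10).
Eigenvalues: 1, 2, 10.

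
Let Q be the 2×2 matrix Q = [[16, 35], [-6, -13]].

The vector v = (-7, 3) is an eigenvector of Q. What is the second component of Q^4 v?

3

First find the eigenvalue: Qv = (-7, 3) = 1·(-7, 3), so λ = 1.
Then Q^4 v = λ^4·v = 1^4·(-7, 3) = 1·(-7, 3) = (-7, 3).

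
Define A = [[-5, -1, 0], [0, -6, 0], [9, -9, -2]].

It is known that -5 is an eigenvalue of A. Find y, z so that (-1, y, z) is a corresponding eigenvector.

0, 3

We need (A + 5I)v = 0.
A + 5I = [[0, -1, 0], [0, -1, 0], [9, -9, 3]].
Row 1: (0)·-1 + (-1)·y + (0)·z = 0
Row 2: (0)·-1 + (-1)·y + (0)·z = 0
Row 3: (9)·-1 + (-9)·y + (3)·z = 0
Solving gives y = 0, z = 3.
Check: A·(-1, 0, 3) = (5, 0, -15) = -5·(-1, 0, 3).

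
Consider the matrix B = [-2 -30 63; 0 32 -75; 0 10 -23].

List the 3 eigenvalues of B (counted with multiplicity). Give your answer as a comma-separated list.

The characteristic polynomial is p(λ) = det(λI - B).
Cofactor expansion gives p(λ) = λ^3 - 7λ^2 - 4λ + 28.
Try λ = -2: p(-2) = 0, so -2 is a root.
Factor out (λ + 2): p(λ) = (λ + 2)·(λ^2 - 9λ + 14).
The quadratic factors as (λ - 2)·(λ - 7).
Eigenvalues: -2, 2, 7.

-2, 2, 7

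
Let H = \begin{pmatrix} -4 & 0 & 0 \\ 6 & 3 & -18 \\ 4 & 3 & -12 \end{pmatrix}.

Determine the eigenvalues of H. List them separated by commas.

Set up det(lambda·I - H) = 0.
Cofactor expansion gives p(lambda) = lambda^3 + 13·lambda^2 + 54·lambda + 72.
Since p(-4) = 0, lambda = -4 is a root.
Dividing by (lambda + 4) leaves lambda^2 + 9·lambda + 18.
The quadratic factors as (lambda + 6)·(lambda + 3).
Eigenvalues: -6, -4, -3.

-6, -4, -3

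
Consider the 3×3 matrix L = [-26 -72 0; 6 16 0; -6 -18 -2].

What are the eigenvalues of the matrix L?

-8, -2, -2

Compute the characteristic polynomial p(s) = det(sI - L).
Expanding the 3×3 determinant: p(s) = s^3 + 12s^2 + 36s + 32.
Rational-root test: s = -8 gives p(-8) = 0.
Factor out (s + 8): p(s) = (s + 8)·(s^2 + 4s + 4).
The quadratic factor is (s + 2)^2.
Eigenvalues: -8, -2, -2.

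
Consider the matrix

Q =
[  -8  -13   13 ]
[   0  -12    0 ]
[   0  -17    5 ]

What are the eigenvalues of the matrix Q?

The characteristic polynomial is p(λ) = det(λI - Q).
Cofactor expansion gives p(λ) = λ^3 + 15λ^2 - 4λ - 480.
Since p(-8) = 0, λ = -8 is a root.
Dividing by (λ + 8) leaves λ^2 + 7λ - 60.
The quadratic factors as (λ + 12)·(λ - 5).
Eigenvalues: -12, -8, 5.

-12, -8, 5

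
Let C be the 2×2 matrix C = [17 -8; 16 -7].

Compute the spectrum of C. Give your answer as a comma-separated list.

1, 9

det(C - λI) = (17 - λ)(-7 - λ) - (-8)·(16) = λ^2 - 10λ + 9.
This factors as (λ - 1)·(λ - 9) = 0.
Eigenvalues: 1, 9.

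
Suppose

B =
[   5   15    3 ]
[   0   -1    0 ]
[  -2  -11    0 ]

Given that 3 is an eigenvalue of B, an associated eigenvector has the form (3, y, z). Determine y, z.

We need (B - 3I)v = 0.
B - 3I = [[2, 15, 3], [0, -4, 0], [-2, -11, -3]].
Row 1: (2)·3 + (15)·y + (3)·z = 0
Row 2: (0)·3 + (-4)·y + (0)·z = 0
Row 3: (-2)·3 + (-11)·y + (-3)·z = 0
Solving gives y = 0, z = -2.
Check: B·(3, 0, -2) = (9, 0, -6) = 3·(3, 0, -2).

0, -2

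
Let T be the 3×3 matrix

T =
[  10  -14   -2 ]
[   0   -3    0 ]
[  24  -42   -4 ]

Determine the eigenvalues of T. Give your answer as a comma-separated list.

-3, 2, 4

The characteristic polynomial is p(s) = det(sI - T).
Expanding the 3×3 determinant: p(s) = s^3 - 3s^2 - 10s + 24.
Rational-root test: s = -3 gives p(-3) = 0.
Dividing by (s + 3) leaves s^2 - 6s + 8.
The quadratic factors as (s - 2)·(s - 4).
Eigenvalues: -3, 2, 4.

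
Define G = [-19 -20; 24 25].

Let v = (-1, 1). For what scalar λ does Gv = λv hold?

1

Compute Gv: G·(-1, 1) = (-1, 1).
Since Gv = λv, compare component 1: -1 = λ·-1, so λ = 1.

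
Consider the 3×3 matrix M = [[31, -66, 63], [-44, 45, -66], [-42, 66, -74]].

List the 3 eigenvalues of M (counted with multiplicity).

Set up det(tI - M) = 0.
Cofactor expansion gives p(t) = t^3 - 2t^2 - 131t + 132.
Try t = -11: p(-11) = 0, so -11 is a root.
Factor out (t + 11): p(t) = (t + 11)·(t^2 - 13t + 12).
The quadratic factors as (t - 1)·(t - 12).
Eigenvalues: -11, 1, 12.

-11, 1, 12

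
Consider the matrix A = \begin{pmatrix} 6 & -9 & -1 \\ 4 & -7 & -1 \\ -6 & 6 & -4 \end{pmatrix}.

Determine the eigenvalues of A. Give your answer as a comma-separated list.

-4, -3, 2

Compute the characteristic polynomial p(λ) = det(λI - A).
Expanding the 3×3 determinant: p(λ) = λ^3 + 5λ^2 - 2λ - 24.
Rational-root test: λ = 2 gives p(2) = 0.
Dividing by (λ - 2) leaves λ^2 + 7λ + 12.
The quadratic factors as (λ + 4)·(λ + 3).
Eigenvalues: -4, -3, 2.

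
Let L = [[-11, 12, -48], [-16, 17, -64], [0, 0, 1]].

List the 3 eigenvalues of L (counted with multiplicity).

Compute the characteristic polynomial p(λ) = det(λI - L).
Expanding along the first row, p(λ) = λ^3 - 7λ^2 + 11λ - 5.
Try λ = 1: p(1) = 0, so 1 is a root.
Dividing by (λ - 1) leaves λ^2 - 6λ + 5.
The quadratic factors as (λ - 1)·(λ - 5).
Eigenvalues: 1, 1, 5.

1, 1, 5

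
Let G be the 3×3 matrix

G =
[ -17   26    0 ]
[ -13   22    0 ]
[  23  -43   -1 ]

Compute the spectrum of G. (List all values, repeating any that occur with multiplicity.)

-4, -1, 9

The characteristic polynomial is p(lambda) = det(lambda·I - G).
Expanding the 3×3 determinant: p(lambda) = lambda^3 - 4·lambda^2 - 41·lambda - 36.
Since p(-1) = 0, lambda = -1 is a root.
Dividing by (lambda + 1) leaves lambda^2 - 5·lambda - 36.
The quadratic factors as (lambda + 4)·(lambda - 9).
Eigenvalues: -4, -1, 9.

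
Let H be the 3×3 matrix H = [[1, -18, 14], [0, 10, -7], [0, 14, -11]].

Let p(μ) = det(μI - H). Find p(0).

12

p(0) = det(0·I − H) = det(−H) = (−1)^3·det(H).
det(H) = -12, so p(0) = 12.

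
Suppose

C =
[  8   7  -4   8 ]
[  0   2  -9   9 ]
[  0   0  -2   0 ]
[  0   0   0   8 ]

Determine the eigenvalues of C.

C is upper triangular, so its eigenvalues are the diagonal entries.
Diagonal: 8, 2, -2, 8.

-2, 2, 8, 8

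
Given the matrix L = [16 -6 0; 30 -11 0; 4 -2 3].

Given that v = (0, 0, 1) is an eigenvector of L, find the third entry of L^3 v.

27

First find the eigenvalue: Lv = (0, 0, 3) = 3·(0, 0, 1), so λ = 3.
Then L^3 v = λ^3·v = 3^3·(0, 0, 1) = 27·(0, 0, 1) = (0, 0, 27).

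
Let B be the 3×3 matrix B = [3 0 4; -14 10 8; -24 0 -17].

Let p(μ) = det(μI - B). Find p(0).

-450

p(0) = det(0·I − B) = det(−B) = (−1)^3·det(B).
det(B) = 450, so p(0) = -450.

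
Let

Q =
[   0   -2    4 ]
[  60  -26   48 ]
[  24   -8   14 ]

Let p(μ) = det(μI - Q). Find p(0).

48

p(0) = det(0·I − Q) = det(−Q) = (−1)^3·det(Q).
det(Q) = -48, so p(0) = 48.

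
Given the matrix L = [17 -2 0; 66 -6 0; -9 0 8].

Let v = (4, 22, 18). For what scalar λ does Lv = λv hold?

6

Compute Lv: L·(4, 22, 18) = (24, 132, 108).
Since Lv = λv, compare component 1: 24 = λ·4, so λ = 6.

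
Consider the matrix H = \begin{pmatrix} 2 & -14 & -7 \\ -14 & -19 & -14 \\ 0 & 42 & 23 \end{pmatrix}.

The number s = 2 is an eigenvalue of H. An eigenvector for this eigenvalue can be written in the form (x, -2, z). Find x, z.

-1, 4

We need (H - 2I)v = 0.
H - 2I = [[0, -14, -7], [-14, -21, -14], [0, 42, 21]].
Row 1: (0)·x + (-14)·-2 + (-7)·z = 0
Row 2: (-14)·x + (-21)·-2 + (-14)·z = 0
Row 3: (0)·x + (42)·-2 + (21)·z = 0
Solving gives x = -1, z = 4.
Check: H·(-1, -2, 4) = (-2, -4, 8) = 2·(-1, -2, 4).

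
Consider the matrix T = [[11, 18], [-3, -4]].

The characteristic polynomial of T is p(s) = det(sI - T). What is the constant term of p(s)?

p(s) = s^2 - 7s + 10.
The constant term is 10.

10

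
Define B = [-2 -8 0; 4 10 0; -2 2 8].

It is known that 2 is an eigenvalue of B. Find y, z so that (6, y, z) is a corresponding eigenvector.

-3, 3

We need (B - 2I)v = 0.
B - 2I = [[-4, -8, 0], [4, 8, 0], [-2, 2, 6]].
Row 1: (-4)·6 + (-8)·y + (0)·z = 0
Row 2: (4)·6 + (8)·y + (0)·z = 0
Row 3: (-2)·6 + (2)·y + (6)·z = 0
Solving gives y = -3, z = 3.
Check: B·(6, -3, 3) = (12, -6, 6) = 2·(6, -3, 3).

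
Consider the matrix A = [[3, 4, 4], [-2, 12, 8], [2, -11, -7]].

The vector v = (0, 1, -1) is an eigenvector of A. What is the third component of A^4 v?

First find the eigenvalue: Av = (0, 4, -4) = 4·(0, 1, -1), so λ = 4.
Then A^4 v = λ^4·v = 4^4·(0, 1, -1) = 256·(0, 1, -1) = (0, 256, -256).

-256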